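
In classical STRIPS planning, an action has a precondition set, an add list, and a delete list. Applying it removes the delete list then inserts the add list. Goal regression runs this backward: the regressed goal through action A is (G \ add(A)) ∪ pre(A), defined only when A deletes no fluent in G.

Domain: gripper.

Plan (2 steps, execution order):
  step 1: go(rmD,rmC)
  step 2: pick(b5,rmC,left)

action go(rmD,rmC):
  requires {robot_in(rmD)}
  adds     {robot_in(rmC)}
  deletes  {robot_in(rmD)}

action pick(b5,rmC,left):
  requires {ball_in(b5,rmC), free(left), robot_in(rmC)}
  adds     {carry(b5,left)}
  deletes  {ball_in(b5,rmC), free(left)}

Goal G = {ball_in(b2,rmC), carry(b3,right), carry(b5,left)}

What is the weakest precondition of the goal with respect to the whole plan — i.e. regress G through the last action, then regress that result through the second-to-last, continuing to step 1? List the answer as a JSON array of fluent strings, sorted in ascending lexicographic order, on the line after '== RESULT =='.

Regress step by step:
  through step 2 (pick(b5,rmC,left)): drop {carry(b5,left)}, keep {ball_in(b2,rmC), carry(b3,right)}, require {ball_in(b5,rmC), free(left), robot_in(rmC)}
    → {ball_in(b2,rmC), ball_in(b5,rmC), carry(b3,right), free(left), robot_in(rmC)}
  through step 1 (go(rmD,rmC)): drop {robot_in(rmC)}, keep {ball_in(b2,rmC), ball_in(b5,rmC), carry(b3,right), free(left)}, require {robot_in(rmD)}
    → {ball_in(b2,rmC), ball_in(b5,rmC), carry(b3,right), free(left), robot_in(rmD)}

== RESULT ==
["ball_in(b2,rmC)", "ball_in(b5,rmC)", "carry(b3,right)", "free(left)", "robot_in(rmD)"]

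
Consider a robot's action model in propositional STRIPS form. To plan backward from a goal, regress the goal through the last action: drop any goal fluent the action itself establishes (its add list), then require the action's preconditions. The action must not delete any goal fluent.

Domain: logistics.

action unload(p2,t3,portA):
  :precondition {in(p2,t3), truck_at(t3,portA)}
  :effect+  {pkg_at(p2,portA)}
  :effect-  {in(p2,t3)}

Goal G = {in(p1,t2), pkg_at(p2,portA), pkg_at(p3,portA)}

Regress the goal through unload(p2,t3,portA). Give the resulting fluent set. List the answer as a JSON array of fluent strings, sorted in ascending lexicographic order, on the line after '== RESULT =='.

Compute (G \ add) ∪ pre:
  G ∩ del = {}  (empty — regression defined)
  G \ add = {in(p1,t2), pkg_at(p2,portA), pkg_at(p3,portA)} \ {pkg_at(p2,portA)} = {in(p1,t2), pkg_at(p3,portA)}
  ∪ pre   = {in(p1,t2), pkg_at(p3,portA)} ∪ {in(p2,t3), truck_at(t3,portA)}
          = {in(p1,t2), in(p2,t3), pkg_at(p3,portA), truck_at(t3,portA)}

== RESULT ==
["in(p1,t2)", "in(p2,t3)", "pkg_at(p3,portA)", "truck_at(t3,portA)"]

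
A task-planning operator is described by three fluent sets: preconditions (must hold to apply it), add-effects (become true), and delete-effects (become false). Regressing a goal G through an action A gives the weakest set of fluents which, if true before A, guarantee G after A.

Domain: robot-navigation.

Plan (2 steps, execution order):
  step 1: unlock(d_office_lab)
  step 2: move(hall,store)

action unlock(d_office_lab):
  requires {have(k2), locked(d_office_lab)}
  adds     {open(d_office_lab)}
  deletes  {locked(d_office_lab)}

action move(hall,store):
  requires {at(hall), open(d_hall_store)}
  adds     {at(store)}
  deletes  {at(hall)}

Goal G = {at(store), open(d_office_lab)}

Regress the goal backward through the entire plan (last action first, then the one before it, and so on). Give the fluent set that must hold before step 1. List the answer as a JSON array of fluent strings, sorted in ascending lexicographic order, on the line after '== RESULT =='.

Work backward from the goal:
  through step 2 (move(hall,store)): drop {at(store)}, keep {open(d_office_lab)}, require {at(hall), open(d_hall_store)}
    → {at(hall), open(d_hall_store), open(d_office_lab)}
  through step 1 (unlock(d_office_lab)): drop {open(d_office_lab)}, keep {at(hall), open(d_hall_store)}, require {have(k2), locked(d_office_lab)}
    → {at(hall), have(k2), locked(d_office_lab), open(d_hall_store)}

== RESULT ==
["at(hall)", "have(k2)", "locked(d_office_lab)", "open(d_hall_store)"]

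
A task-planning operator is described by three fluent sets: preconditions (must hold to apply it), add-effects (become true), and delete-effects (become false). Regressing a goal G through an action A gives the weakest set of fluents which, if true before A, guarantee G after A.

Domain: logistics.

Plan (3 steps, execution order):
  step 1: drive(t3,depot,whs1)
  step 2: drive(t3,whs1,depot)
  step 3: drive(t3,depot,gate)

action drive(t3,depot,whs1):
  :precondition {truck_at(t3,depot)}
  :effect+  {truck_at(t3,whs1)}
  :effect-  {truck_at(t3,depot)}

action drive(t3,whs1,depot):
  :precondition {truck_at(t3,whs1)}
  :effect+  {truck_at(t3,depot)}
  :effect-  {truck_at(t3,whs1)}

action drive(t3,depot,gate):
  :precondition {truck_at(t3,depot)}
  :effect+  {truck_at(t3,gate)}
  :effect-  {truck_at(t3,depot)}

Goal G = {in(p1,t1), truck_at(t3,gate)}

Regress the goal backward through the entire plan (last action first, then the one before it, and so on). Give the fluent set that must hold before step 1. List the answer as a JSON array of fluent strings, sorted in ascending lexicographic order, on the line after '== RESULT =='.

Work backward from the goal:
  through step 3 (drive(t3,depot,gate)): drop {truck_at(t3,gate)}, keep {in(p1,t1)}, require {truck_at(t3,depot)}
    → {in(p1,t1), truck_at(t3,depot)}
  through step 2 (drive(t3,whs1,depot)): drop {truck_at(t3,depot)}, keep {in(p1,t1)}, require {truck_at(t3,whs1)}
    → {in(p1,t1), truck_at(t3,whs1)}
  through step 1 (drive(t3,depot,whs1)): drop {truck_at(t3,whs1)}, keep {in(p1,t1)}, require {truck_at(t3,depot)}
    → {in(p1,t1), truck_at(t3,depot)}

== RESULT ==
["in(p1,t1)", "truck_at(t3,depot)"]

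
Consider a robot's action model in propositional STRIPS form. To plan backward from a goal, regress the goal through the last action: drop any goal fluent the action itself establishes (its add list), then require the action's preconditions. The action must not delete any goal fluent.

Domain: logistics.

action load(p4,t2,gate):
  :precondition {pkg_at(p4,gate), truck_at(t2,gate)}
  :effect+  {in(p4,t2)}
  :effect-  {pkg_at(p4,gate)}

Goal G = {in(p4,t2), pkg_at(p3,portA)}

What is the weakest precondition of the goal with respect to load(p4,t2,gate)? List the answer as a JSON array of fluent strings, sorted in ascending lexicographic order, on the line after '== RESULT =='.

Compute (G \ add) ∪ pre:
  G ∩ del = {}  (empty — regression defined)
  G \ add = {in(p4,t2), pkg_at(p3,portA)} \ {in(p4,t2)} = {pkg_at(p3,portA)}
  ∪ pre   = {pkg_at(p3,portA)} ∪ {pkg_at(p4,gate), truck_at(t2,gate)}
          = {pkg_at(p3,portA), pkg_at(p4,gate), truck_at(t2,gate)}

== RESULT ==
["pkg_at(p3,portA)", "pkg_at(p4,gate)", "truck_at(t2,gate)"]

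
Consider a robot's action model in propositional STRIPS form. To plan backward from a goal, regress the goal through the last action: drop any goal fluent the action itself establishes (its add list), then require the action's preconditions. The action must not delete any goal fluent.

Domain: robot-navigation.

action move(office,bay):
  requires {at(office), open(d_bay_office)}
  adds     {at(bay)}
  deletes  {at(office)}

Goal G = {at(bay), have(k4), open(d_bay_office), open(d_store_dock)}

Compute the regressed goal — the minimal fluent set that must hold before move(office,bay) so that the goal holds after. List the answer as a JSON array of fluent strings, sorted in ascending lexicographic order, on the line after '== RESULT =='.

Compute (G \ add) ∪ pre:
  G ∩ del = {}  (empty — regression defined)
  G \ add = {at(bay), have(k4), open(d_bay_office), open(d_store_dock)} \ {at(bay)} = {have(k4), open(d_bay_office), open(d_store_dock)}
  ∪ pre   = {have(k4), open(d_bay_office), open(d_store_dock)} ∪ {at(office), open(d_bay_office)}
          = {at(office), have(k4), open(d_bay_office), open(d_store_dock)}

== RESULT ==
["at(office)", "have(k4)", "open(d_bay_office)", "open(d_store_dock)"]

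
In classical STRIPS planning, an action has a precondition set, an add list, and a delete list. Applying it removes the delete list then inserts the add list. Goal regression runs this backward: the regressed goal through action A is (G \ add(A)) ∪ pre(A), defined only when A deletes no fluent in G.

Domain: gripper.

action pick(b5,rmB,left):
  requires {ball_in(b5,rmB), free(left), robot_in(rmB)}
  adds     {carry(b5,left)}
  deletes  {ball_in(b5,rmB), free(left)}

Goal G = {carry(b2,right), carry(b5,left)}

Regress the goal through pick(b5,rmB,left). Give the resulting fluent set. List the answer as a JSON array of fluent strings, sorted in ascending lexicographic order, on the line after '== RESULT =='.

Regress:
  G ∩ del = {}  (empty — regression defined)
  G \ add = {carry(b2,right), carry(b5,left)} \ {carry(b5,left)} = {carry(b2,right)}
  ∪ pre   = {carry(b2,right)} ∪ {ball_in(b5,rmB), free(left), robot_in(rmB)}
          = {ball_in(b5,rmB), carry(b2,right), free(left), robot_in(rmB)}

== RESULT ==
["ball_in(b5,rmB)", "carry(b2,right)", "free(left)", "robot_in(rmB)"]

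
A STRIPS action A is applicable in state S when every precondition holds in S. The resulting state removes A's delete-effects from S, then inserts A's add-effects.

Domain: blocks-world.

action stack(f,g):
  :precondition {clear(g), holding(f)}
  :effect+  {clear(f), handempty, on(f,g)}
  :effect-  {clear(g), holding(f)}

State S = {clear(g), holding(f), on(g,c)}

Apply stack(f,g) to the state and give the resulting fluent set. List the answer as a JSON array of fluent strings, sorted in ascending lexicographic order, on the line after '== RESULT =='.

Compute (S \ del) ∪ add:
  pre ⊆ S: {clear(g), holding(f)} ⊆ S  — applicable
  S \ del = {on(g,c)}
  ∪ add   = {clear(f), handempty, on(f,g), on(g,c)}

== RESULT ==
["clear(f)", "handempty", "on(f,g)", "on(g,c)"]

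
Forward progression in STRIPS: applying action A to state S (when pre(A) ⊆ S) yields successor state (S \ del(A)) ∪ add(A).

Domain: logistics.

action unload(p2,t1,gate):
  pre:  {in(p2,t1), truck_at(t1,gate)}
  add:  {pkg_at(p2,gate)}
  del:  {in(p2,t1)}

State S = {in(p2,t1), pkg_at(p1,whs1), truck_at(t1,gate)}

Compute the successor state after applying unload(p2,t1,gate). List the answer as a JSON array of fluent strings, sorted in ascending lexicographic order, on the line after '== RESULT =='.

Compute (S \ del) ∪ add:
  pre ⊆ S: {in(p2,t1), truck_at(t1,gate)} ⊆ S  — applicable
  S \ del = {pkg_at(p1,whs1), truck_at(t1,gate)}
  ∪ add   = {pkg_at(p1,whs1), pkg_at(p2,gate), truck_at(t1,gate)}

== RESULT ==
["pkg_at(p1,whs1)", "pkg_at(p2,gate)", "truck_at(t1,gate)"]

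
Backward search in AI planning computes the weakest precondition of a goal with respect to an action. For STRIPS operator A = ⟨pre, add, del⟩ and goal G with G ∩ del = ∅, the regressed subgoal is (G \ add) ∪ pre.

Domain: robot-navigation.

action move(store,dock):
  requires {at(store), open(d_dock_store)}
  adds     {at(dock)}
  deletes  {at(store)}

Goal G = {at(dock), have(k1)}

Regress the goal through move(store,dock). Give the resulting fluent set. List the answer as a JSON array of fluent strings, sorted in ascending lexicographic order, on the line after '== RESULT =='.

Regress:
  G ∩ del = {}  (empty — regression defined)
  G \ add = {at(dock), have(k1)} \ {at(dock)} = {have(k1)}
  ∪ pre   = {have(k1)} ∪ {at(store), open(d_dock_store)}
          = {at(store), have(k1), open(d_dock_store)}

== RESULT ==
["at(store)", "have(k1)", "open(d_dock_store)"]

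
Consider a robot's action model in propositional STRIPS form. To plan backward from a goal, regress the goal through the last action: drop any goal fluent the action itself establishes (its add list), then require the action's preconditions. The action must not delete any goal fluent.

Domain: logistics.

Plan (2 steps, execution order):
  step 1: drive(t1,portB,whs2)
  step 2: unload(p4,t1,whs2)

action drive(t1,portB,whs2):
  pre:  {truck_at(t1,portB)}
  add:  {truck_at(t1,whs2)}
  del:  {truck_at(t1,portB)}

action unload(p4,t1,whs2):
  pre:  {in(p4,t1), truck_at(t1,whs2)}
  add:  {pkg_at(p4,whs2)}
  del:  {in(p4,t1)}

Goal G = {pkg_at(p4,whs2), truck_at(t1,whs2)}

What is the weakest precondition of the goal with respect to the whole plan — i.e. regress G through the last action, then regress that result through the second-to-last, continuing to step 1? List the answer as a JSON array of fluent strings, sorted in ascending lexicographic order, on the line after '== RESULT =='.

Regress step by step:
  through step 2 (unload(p4,t1,whs2)): drop {pkg_at(p4,whs2)}, keep {truck_at(t1,whs2)}, require {in(p4,t1), truck_at(t1,whs2)}
    → {in(p4,t1), truck_at(t1,whs2)}
  through step 1 (drive(t1,portB,whs2)): drop {truck_at(t1,whs2)}, keep {in(p4,t1)}, require {truck_at(t1,portB)}
    → {in(p4,t1), truck_at(t1,portB)}

== RESULT ==
["in(p4,t1)", "truck_at(t1,portB)"]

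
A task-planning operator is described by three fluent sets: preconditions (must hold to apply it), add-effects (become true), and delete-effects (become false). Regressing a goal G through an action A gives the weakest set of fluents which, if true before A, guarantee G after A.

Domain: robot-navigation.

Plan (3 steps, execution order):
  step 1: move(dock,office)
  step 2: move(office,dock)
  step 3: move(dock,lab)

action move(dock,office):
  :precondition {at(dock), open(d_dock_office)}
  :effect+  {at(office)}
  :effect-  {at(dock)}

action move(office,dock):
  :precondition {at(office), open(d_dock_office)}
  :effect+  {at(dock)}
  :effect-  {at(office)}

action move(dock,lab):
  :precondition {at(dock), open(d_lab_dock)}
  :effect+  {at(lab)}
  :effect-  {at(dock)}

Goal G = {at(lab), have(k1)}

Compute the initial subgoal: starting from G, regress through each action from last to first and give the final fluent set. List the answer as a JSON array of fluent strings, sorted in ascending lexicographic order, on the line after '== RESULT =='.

Work backward from the goal:
  through step 3 (move(dock,lab)): drop {at(lab)}, keep {have(k1)}, require {at(dock), open(d_lab_dock)}
    → {at(dock), have(k1), open(d_lab_dock)}
  through step 2 (move(office,dock)): drop {at(dock)}, keep {have(k1), open(d_lab_dock)}, require {at(office), open(d_dock_office)}
    → {at(office), have(k1), open(d_dock_office), open(d_lab_dock)}
  through step 1 (move(dock,office)): drop {at(office)}, keep {have(k1), open(d_dock_office), open(d_lab_dock)}, require {at(dock), open(d_dock_office)}
    → {at(dock), have(k1), open(d_dock_office), open(d_lab_dock)}

== RESULT ==
["at(dock)", "have(k1)", "open(d_dock_office)", "open(d_lab_dock)"]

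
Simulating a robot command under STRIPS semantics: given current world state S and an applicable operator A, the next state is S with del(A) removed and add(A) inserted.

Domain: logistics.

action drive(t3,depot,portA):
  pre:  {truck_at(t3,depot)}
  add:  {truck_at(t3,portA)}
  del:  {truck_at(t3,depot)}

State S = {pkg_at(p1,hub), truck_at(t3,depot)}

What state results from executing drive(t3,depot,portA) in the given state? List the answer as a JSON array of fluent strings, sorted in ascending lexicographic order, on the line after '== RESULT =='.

Compute (S \ del) ∪ add:
  pre ⊆ S: {truck_at(t3,depot)} ⊆ S  — applicable
  S \ del = {pkg_at(p1,hub)}
  ∪ add   = {pkg_at(p1,hub), truck_at(t3,portA)}

== RESULT ==
["pkg_at(p1,hub)", "truck_at(t3,portA)"]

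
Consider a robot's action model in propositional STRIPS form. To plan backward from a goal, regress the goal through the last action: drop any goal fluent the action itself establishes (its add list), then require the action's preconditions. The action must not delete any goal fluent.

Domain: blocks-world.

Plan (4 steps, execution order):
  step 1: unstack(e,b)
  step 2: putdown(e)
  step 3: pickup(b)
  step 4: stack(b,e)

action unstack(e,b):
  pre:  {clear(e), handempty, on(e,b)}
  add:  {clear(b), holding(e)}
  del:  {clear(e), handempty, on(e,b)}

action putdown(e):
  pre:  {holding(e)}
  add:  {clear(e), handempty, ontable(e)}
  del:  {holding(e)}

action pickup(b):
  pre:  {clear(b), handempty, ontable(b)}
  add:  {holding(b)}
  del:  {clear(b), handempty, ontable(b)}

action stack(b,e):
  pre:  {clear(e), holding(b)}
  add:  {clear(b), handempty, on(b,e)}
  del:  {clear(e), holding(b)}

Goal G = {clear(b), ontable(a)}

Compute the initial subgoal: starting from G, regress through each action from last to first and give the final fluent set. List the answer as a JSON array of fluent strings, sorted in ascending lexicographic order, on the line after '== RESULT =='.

Work backward from the goal:
  through step 4 (stack(b,e)): drop {clear(b)}, keep {ontable(a)}, require {clear(e), holding(b)}
    → {clear(e), holding(b), ontable(a)}
  through step 3 (pickup(b)): drop {holding(b)}, keep {clear(e), ontable(a)}, require {clear(b), handempty, ontable(b)}
    → {clear(b), clear(e), handempty, ontable(a), ontable(b)}
  through step 2 (putdown(e)): drop {clear(e), handempty}, keep {clear(b), ontable(a), ontable(b)}, require {holding(e)}
    → {clear(b), holding(e), ontable(a), ontable(b)}
  through step 1 (unstack(e,b)): drop {clear(b), holding(e)}, keep {ontable(a), ontable(b)}, require {clear(e), handempty, on(e,b)}
    → {clear(e), handempty, on(e,b), ontable(a), ontable(b)}

== RESULT ==
["clear(e)", "handempty", "on(e,b)", "ontable(a)", "ontable(b)"]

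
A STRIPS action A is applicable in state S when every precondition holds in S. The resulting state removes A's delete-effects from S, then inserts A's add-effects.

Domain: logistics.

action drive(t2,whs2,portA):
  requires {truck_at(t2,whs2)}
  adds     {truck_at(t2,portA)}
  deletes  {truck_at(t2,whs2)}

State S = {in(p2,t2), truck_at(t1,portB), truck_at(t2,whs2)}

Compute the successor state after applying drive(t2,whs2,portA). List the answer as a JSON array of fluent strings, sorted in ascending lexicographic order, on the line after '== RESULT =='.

Progress:
  pre ⊆ S: {truck_at(t2,whs2)} ⊆ S  — applicable
  S \ del = {in(p2,t2), truck_at(t1,portB)}
  ∪ add   = {in(p2,t2), truck_at(t1,portB), truck_at(t2,portA)}

== RESULT ==
["in(p2,t2)", "truck_at(t1,portB)", "truck_at(t2,portA)"]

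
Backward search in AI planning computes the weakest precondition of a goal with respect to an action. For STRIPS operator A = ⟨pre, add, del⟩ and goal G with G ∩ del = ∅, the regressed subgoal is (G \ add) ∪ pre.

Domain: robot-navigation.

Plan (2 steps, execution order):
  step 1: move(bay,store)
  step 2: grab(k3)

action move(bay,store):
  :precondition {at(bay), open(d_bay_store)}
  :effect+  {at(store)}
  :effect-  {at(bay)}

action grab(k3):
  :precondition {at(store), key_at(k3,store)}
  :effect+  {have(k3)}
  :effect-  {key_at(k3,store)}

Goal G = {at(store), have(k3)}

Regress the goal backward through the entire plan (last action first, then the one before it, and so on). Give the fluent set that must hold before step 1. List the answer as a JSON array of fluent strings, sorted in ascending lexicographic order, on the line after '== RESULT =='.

Work backward from the goal:
  through step 2 (grab(k3)): drop {have(k3)}, keep {at(store)}, require {at(store), key_at(k3,store)}
    → {at(store), key_at(k3,store)}
  through step 1 (move(bay,store)): drop {at(store)}, keep {key_at(k3,store)}, require {at(bay), open(d_bay_store)}
    → {at(bay), key_at(k3,store), open(d_bay_store)}

== RESULT ==
["at(bay)", "key_at(k3,store)", "open(d_bay_store)"]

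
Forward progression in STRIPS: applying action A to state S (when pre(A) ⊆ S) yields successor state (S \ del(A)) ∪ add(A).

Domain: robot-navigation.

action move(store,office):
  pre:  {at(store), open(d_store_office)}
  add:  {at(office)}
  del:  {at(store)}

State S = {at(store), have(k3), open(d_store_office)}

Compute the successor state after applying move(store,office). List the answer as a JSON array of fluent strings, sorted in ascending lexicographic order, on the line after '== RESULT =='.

Compute (S \ del) ∪ add:
  pre ⊆ S: {at(store), open(d_store_office)} ⊆ S  — applicable
  S \ del = {have(k3), open(d_store_office)}
  ∪ add   = {at(office), have(k3), open(d_store_office)}

== RESULT ==
["at(office)", "have(k3)", "open(d_store_office)"]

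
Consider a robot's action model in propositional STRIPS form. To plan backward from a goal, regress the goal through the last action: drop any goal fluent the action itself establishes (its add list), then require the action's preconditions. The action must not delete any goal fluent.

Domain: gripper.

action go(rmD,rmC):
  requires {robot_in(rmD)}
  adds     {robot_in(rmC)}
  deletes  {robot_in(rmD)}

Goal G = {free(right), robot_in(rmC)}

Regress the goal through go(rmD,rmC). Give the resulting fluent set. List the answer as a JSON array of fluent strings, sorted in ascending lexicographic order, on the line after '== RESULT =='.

Regress:
  G ∩ del = {}  (empty — regression defined)
  G \ add = {free(right), robot_in(rmC)} \ {robot_in(rmC)} = {free(right)}
  ∪ pre   = {free(right)} ∪ {robot_in(rmD)}
          = {free(right), robot_in(rmD)}

== RESULT ==
["free(right)", "robot_in(rmD)"]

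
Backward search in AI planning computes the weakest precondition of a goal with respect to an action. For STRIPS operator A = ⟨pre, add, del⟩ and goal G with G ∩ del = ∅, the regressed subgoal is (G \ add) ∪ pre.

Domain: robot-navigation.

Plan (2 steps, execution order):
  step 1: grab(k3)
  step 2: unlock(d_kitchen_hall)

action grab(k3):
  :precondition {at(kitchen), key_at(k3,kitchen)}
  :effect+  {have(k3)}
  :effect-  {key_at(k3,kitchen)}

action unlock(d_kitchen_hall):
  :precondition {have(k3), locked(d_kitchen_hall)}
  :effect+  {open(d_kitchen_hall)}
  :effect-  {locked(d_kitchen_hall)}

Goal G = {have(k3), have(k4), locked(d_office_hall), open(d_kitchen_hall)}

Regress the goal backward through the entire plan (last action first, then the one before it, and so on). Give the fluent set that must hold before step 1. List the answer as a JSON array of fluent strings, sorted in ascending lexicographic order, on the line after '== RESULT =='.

Regress step by step:
  through step 2 (unlock(d_kitchen_hall)): drop {open(d_kitchen_hall)}, keep {have(k3), have(k4), locked(d_office_hall)}, require {have(k3), locked(d_kitchen_hall)}
    → {have(k3), have(k4), locked(d_kitchen_hall), locked(d_office_hall)}
  through step 1 (grab(k3)): drop {have(k3)}, keep {have(k4), locked(d_kitchen_hall), locked(d_office_hall)}, require {at(kitchen), key_at(k3,kitchen)}
    → {at(kitchen), have(k4), key_at(k3,kitchen), locked(d_kitchen_hall), locked(d_office_hall)}

== RESULT ==
["at(kitchen)", "have(k4)", "key_at(k3,kitchen)", "locked(d_kitchen_hall)", "locked(d_office_hall)"]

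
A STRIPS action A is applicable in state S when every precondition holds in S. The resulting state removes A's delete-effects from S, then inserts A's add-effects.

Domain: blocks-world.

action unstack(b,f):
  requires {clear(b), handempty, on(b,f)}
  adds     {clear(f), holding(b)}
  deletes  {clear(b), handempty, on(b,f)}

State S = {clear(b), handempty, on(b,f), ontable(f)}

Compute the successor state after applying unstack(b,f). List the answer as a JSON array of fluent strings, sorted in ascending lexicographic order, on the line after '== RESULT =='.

Compute (S \ del) ∪ add:
  pre ⊆ S: {clear(b), handempty, on(b,f)} ⊆ S  — applicable
  S \ del = {ontable(f)}
  ∪ add   = {clear(f), holding(b), ontable(f)}

== RESULT ==
["clear(f)", "holding(b)", "ontable(f)"]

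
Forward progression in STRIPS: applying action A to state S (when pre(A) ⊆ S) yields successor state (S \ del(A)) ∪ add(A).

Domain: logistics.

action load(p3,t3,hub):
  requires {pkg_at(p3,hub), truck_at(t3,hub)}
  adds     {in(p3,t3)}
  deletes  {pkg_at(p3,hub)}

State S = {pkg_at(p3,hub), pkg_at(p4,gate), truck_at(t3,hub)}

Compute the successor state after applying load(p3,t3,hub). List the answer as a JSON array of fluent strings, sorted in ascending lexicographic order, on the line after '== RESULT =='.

Progress:
  pre ⊆ S: {pkg_at(p3,hub), truck_at(t3,hub)} ⊆ S  — applicable
  S \ del = {pkg_at(p4,gate), truck_at(t3,hub)}
  ∪ add   = {in(p3,t3), pkg_at(p4,gate), truck_at(t3,hub)}

== RESULT ==
["in(p3,t3)", "pkg_at(p4,gate)", "truck_at(t3,hub)"]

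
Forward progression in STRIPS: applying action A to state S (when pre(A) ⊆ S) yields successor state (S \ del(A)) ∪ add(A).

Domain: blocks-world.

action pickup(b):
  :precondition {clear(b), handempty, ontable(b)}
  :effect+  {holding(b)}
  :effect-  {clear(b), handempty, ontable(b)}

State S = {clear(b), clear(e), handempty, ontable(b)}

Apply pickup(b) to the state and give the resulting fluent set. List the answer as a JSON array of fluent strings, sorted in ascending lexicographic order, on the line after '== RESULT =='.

Progress:
  pre ⊆ S: {clear(b), handempty, ontable(b)} ⊆ S  — applicable
  S \ del = {clear(e)}
  ∪ add   = {clear(e), holding(b)}

== RESULT ==
["clear(e)", "holding(b)"]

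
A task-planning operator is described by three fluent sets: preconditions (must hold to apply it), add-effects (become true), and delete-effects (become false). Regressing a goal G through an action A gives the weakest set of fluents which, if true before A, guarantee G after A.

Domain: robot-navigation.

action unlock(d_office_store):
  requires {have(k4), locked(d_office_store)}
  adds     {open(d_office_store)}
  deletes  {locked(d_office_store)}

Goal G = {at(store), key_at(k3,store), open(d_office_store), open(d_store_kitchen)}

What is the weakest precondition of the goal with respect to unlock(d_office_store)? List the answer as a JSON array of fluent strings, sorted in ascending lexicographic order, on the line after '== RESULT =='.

Regress:
  G ∩ del = {}  (empty — regression defined)
  G \ add = {at(store), key_at(k3,store), open(d_office_store), open(d_store_kitchen)} \ {open(d_office_store)} = {at(store), key_at(k3,store), open(d_store_kitchen)}
  ∪ pre   = {at(store), key_at(k3,store), open(d_store_kitchen)} ∪ {have(k4), locked(d_office_store)}
          = {at(store), have(k4), key_at(k3,store), locked(d_office_store), open(d_store_kitchen)}

== RESULT ==
["at(store)", "have(k4)", "key_at(k3,store)", "locked(d_office_store)", "open(d_store_kitchen)"]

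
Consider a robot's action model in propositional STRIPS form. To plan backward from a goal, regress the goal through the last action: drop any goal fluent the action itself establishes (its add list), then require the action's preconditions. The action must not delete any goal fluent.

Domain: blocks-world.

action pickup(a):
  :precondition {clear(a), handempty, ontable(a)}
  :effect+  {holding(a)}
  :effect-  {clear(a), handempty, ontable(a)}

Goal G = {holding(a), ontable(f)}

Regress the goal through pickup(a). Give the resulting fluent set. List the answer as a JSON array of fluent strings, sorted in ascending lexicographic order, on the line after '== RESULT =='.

Regress:
  G ∩ del = {}  (empty — regression defined)
  G \ add = {holding(a), ontable(f)} \ {holding(a)} = {ontable(f)}
  ∪ pre   = {ontable(f)} ∪ {clear(a), handempty, ontable(a)}
          = {clear(a), handempty, ontable(a), ontable(f)}

== RESULT ==
["clear(a)", "handempty", "ontable(a)", "ontable(f)"]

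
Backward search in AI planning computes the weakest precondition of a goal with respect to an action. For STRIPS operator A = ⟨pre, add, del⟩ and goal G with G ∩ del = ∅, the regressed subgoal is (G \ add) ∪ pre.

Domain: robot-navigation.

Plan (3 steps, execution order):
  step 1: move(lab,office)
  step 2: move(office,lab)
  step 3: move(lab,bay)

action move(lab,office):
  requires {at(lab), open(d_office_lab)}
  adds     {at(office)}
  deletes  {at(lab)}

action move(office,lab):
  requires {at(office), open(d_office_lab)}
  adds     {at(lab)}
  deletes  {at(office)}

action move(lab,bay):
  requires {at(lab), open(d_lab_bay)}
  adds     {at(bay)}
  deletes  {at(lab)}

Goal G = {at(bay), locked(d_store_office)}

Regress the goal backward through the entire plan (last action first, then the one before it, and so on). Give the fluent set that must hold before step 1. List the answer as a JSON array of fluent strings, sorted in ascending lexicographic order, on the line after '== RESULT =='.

Work backward from the goal:
  through step 3 (move(lab,bay)): drop {at(bay)}, keep {locked(d_store_office)}, require {at(lab), open(d_lab_bay)}
    → {at(lab), locked(d_store_office), open(d_lab_bay)}
  through step 2 (move(office,lab)): drop {at(lab)}, keep {locked(d_store_office), open(d_lab_bay)}, require {at(office), open(d_office_lab)}
    → {at(office), locked(d_store_office), open(d_lab_bay), open(d_office_lab)}
  through step 1 (move(lab,office)): drop {at(office)}, keep {locked(d_store_office), open(d_lab_bay), open(d_office_lab)}, require {at(lab), open(d_office_lab)}
    → {at(lab), locked(d_store_office), open(d_lab_bay), open(d_office_lab)}

== RESULT ==
["at(lab)", "locked(d_store_office)", "open(d_lab_bay)", "open(d_office_lab)"]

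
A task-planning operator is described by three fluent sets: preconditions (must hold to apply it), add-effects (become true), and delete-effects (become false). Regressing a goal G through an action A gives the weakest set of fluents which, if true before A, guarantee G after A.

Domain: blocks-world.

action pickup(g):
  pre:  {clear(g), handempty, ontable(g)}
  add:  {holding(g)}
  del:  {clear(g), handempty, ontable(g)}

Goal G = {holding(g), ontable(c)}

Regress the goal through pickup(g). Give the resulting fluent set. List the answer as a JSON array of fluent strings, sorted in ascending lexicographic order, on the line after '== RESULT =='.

Regress:
  G ∩ del = {}  (empty — regression defined)
  G \ add = {holding(g), ontable(c)} \ {holding(g)} = {ontable(c)}
  ∪ pre   = {ontable(c)} ∪ {clear(g), handempty, ontable(g)}
          = {clear(g), handempty, ontable(c), ontable(g)}

== RESULT ==
["clear(g)", "handempty", "ontable(c)", "ontable(g)"]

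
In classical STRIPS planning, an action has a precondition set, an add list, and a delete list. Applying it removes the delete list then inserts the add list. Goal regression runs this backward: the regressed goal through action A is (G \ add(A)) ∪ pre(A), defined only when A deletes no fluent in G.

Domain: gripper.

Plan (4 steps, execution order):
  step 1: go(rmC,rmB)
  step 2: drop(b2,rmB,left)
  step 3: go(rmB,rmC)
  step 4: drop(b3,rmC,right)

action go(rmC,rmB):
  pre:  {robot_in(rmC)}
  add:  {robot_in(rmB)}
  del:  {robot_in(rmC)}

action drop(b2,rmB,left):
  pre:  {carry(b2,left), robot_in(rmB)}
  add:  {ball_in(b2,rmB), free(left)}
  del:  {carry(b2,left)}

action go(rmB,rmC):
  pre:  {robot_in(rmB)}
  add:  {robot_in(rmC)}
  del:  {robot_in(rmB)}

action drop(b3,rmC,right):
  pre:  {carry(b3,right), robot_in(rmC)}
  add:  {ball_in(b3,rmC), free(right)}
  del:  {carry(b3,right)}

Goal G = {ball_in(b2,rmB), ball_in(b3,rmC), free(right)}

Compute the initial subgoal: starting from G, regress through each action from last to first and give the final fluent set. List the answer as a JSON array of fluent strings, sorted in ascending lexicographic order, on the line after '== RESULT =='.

Work backward from the goal:
  through step 4 (drop(b3,rmC,right)): drop {ball_in(b3,rmC), free(right)}, keep {ball_in(b2,rmB)}, require {carry(b3,right), robot_in(rmC)}
    → {ball_in(b2,rmB), carry(b3,right), robot_in(rmC)}
  through step 3 (go(rmB,rmC)): drop {robot_in(rmC)}, keep {ball_in(b2,rmB), carry(b3,right)}, require {robot_in(rmB)}
    → {ball_in(b2,rmB), carry(b3,right), robot_in(rmB)}
  through step 2 (drop(b2,rmB,left)): drop {ball_in(b2,rmB)}, keep {carry(b3,right), robot_in(rmB)}, require {carry(b2,left), robot_in(rmB)}
    → {carry(b2,left), carry(b3,right), robot_in(rmB)}
  through step 1 (go(rmC,rmB)): drop {robot_in(rmB)}, keep {carry(b2,left), carry(b3,right)}, require {robot_in(rmC)}
    → {carry(b2,left), carry(b3,right), robot_in(rmC)}

== RESULT ==
["carry(b2,left)", "carry(b3,right)", "robot_in(rmC)"]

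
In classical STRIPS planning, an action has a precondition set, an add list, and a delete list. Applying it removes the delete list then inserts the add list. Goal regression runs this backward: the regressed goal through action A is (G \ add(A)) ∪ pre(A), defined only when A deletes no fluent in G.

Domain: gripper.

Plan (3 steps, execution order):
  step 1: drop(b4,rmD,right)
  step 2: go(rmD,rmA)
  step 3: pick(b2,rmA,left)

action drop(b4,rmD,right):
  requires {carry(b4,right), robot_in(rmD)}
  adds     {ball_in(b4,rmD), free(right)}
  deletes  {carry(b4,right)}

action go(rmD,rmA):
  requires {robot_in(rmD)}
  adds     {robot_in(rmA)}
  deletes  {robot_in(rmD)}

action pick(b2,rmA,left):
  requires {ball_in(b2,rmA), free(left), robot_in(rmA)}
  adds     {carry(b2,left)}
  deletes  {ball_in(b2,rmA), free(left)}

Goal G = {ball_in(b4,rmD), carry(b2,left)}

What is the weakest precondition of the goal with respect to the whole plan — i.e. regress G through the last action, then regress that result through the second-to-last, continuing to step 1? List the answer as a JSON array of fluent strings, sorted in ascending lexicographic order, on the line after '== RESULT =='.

Regress step by step:
  through step 3 (pick(b2,rmA,left)): drop {carry(b2,left)}, keep {ball_in(b4,rmD)}, require {ball_in(b2,rmA), free(left), robot_in(rmA)}
    → {ball_in(b2,rmA), ball_in(b4,rmD), free(left), robot_in(rmA)}
  through step 2 (go(rmD,rmA)): drop {robot_in(rmA)}, keep {ball_in(b2,rmA), ball_in(b4,rmD), free(left)}, require {robot_in(rmD)}
    → {ball_in(b2,rmA), ball_in(b4,rmD), free(left), robot_in(rmD)}
  through step 1 (drop(b4,rmD,right)): drop {ball_in(b4,rmD)}, keep {ball_in(b2,rmA), free(left), robot_in(rmD)}, require {carry(b4,right), robot_in(rmD)}
    → {ball_in(b2,rmA), carry(b4,right), free(left), robot_in(rmD)}

== RESULT ==
["ball_in(b2,rmA)", "carry(b4,right)", "free(left)", "robot_in(rmD)"]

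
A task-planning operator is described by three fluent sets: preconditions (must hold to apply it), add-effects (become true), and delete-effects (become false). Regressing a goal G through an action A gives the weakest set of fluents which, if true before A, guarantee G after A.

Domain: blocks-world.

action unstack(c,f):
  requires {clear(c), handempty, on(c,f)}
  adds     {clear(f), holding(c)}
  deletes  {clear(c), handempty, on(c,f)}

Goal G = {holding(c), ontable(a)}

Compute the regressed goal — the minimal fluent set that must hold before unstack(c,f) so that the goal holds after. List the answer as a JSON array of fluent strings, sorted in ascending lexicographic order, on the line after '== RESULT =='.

Regress:
  G ∩ del = {}  (empty — regression defined)
  G \ add = {holding(c), ontable(a)} \ {clear(f), holding(c)} = {ontable(a)}
  ∪ pre   = {ontable(a)} ∪ {clear(c), handempty, on(c,f)}
          = {clear(c), handempty, on(c,f), ontable(a)}

== RESULT ==
["clear(c)", "handempty", "on(c,f)", "ontable(a)"]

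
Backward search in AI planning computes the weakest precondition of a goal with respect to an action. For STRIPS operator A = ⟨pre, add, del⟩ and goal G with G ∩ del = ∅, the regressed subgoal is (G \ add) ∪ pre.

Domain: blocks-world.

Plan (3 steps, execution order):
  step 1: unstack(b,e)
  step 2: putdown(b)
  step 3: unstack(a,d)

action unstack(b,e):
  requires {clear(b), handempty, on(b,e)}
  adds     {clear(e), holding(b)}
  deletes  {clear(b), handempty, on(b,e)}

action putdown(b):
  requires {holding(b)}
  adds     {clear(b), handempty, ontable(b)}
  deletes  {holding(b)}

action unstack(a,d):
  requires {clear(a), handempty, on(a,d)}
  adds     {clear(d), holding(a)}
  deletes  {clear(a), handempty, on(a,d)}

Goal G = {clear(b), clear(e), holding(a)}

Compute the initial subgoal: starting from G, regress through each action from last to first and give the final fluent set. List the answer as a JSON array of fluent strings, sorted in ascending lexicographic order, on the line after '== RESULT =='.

Regress step by step:
  through step 3 (unstack(a,d)): drop {holding(a)}, keep {clear(b), clear(e)}, require {clear(a), handempty, on(a,d)}
    → {clear(a), clear(b), clear(e), handempty, on(a,d)}
  through step 2 (putdown(b)): drop {clear(b), handempty}, keep {clear(a), clear(e), on(a,d)}, require {holding(b)}
    → {clear(a), clear(e), holding(b), on(a,d)}
  through step 1 (unstack(b,e)): drop {clear(e), holding(b)}, keep {clear(a), on(a,d)}, require {clear(b), handempty, on(b,e)}
    → {clear(a), clear(b), handempty, on(a,d), on(b,e)}

== RESULT ==
["clear(a)", "clear(b)", "handempty", "on(a,d)", "on(b,e)"]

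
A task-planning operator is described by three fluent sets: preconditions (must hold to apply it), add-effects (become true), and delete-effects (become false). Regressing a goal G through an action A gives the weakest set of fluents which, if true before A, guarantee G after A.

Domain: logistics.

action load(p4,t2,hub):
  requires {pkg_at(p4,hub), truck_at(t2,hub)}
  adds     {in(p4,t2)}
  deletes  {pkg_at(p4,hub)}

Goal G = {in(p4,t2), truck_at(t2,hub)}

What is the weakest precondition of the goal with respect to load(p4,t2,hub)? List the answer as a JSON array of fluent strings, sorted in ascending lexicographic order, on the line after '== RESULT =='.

Compute (G \ add) ∪ pre:
  G ∩ del = {}  (empty — regression defined)
  G \ add = {in(p4,t2), truck_at(t2,hub)} \ {in(p4,t2)} = {truck_at(t2,hub)}
  ∪ pre   = {truck_at(t2,hub)} ∪ {pkg_at(p4,hub), truck_at(t2,hub)}
          = {pkg_at(p4,hub), truck_at(t2,hub)}

== RESULT ==
["pkg_at(p4,hub)", "truck_at(t2,hub)"]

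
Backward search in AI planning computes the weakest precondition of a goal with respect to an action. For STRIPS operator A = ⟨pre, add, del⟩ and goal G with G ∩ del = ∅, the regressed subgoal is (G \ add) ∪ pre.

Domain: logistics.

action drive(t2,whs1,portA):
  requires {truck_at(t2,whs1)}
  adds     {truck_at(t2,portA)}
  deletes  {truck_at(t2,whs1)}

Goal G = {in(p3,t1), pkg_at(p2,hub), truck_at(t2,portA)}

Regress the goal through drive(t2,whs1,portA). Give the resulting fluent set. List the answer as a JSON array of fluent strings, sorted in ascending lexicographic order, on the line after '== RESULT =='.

Regress:
  G ∩ del = {}  (empty — regression defined)
  G \ add = {in(p3,t1), pkg_at(p2,hub), truck_at(t2,portA)} \ {truck_at(t2,portA)} = {in(p3,t1), pkg_at(p2,hub)}
  ∪ pre   = {in(p3,t1), pkg_at(p2,hub)} ∪ {truck_at(t2,whs1)}
          = {in(p3,t1), pkg_at(p2,hub), truck_at(t2,whs1)}

== RESULT ==
["in(p3,t1)", "pkg_at(p2,hub)", "truck_at(t2,whs1)"]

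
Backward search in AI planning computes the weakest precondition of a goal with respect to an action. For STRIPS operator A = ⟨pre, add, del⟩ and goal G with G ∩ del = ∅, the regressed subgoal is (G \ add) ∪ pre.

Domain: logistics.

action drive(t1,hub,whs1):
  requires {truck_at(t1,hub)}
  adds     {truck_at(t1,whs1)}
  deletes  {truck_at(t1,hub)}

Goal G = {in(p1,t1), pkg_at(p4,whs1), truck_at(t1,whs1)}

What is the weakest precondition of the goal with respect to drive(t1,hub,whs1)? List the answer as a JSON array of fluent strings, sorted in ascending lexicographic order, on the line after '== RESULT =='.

Regress:
  G ∩ del = {}  (empty — regression defined)
  G \ add = {in(p1,t1), pkg_at(p4,whs1), truck_at(t1,whs1)} \ {truck_at(t1,whs1)} = {in(p1,t1), pkg_at(p4,whs1)}
  ∪ pre   = {in(p1,t1), pkg_at(p4,whs1)} ∪ {truck_at(t1,hub)}
          = {in(p1,t1), pkg_at(p4,whs1), truck_at(t1,hub)}

== RESULT ==
["in(p1,t1)", "pkg_at(p4,whs1)", "truck_at(t1,hub)"]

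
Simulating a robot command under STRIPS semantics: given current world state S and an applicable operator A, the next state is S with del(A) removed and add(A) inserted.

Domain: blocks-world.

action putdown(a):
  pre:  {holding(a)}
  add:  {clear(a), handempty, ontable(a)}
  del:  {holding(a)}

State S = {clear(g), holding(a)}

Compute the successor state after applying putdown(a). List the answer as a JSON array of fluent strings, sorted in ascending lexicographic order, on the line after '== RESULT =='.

Compute (S \ del) ∪ add:
  pre ⊆ S: {holding(a)} ⊆ S  — applicable
  S \ del = {clear(g)}
  ∪ add   = {clear(a), clear(g), handempty, ontable(a)}

== RESULT ==
["clear(a)", "clear(g)", "handempty", "ontable(a)"]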